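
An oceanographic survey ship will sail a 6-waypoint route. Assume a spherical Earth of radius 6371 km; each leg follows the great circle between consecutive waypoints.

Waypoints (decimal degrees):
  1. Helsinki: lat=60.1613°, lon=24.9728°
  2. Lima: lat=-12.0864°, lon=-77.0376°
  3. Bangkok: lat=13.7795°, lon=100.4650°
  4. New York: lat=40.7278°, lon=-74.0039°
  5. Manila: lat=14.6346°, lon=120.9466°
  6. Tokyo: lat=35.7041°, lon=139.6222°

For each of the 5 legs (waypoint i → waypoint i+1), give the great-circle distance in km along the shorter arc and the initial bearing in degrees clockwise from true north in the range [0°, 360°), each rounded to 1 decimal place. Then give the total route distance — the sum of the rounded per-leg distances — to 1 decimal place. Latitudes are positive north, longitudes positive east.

Leg 1: dist=11834.6 km, bearing=274.3°
Leg 2: dist=19685.4 km, bearing=54.9°
Leg 3: dist=13927.4 km, bearing=354.9°
Leg 4: dist=13668.8 km, bearing=342.7°
Leg 5: dist=2991.5 km, bearing=35.1°
Total: 62107.7 km

Leg 1: φ1=1.0500128, φ2=-0.2109475, Δφ=-1.2609602, Δλ=-1.7804174 rad; a=sin²(Δφ/2)+cosφ1·cosφ2·sin²(Δλ/2)=0.6414348912; c=2·atan2(√a, √(1-a))=1.857581101; dist=6371·c=11834.649 ≈ 11834.6 km; running total=11834.6 km
Leg 1 bearing: y=sinΔλ·cosφ2=-0.95642805, x=cosφ1·sinφ2-sinφ1·cosφ2·cosΔλ=0.07231922; θ=atan2(y, x)=-85.6759° <0 so +360° → 274.3241° ≈ 274.3°
Leg 2: φ1=-0.2109475, φ2=0.2404976, Δφ=0.4514451, Δλ=3.0980048 rad; a=sin²(Δφ/2)+cosφ1·cosφ2·sin²(Δλ/2)=0.9993307047; c=2·atan2(√a, √(1-a))=3.089845396; dist=6371·c=19685.405 ≈ 19685.4 km; running total=31520.0 km
Leg 2 bearing: y=sinΔλ·cosφ2=0.04231997, x=cosφ1·sinφ2-sinφ1·cosφ2·cosΔλ=0.02973902; θ=atan2(y, x)=54.9036° ≈ 54.9°
Leg 3: φ1=0.2404976, φ2=0.7108342, Δφ=0.4703366, Δλ=-3.0450567 rad; a=sin²(Δφ/2)+cosφ1·cosφ2·sin²(Δλ/2)=0.7885861971; c=2·atan2(√a, √(1-a))=2.186058201; dist=6371·c=13927.377 ≈ 13927.4 km; running total=45447.4 km
Leg 3 bearing: y=sinΔλ·cosφ2=-0.07304306, x=cosφ1·sinφ2-sinφ1·cosφ2·cosΔλ=0.81334909; θ=atan2(y, x)=-5.1317° <0 so +360° → 354.8683° ≈ 354.9°
Leg 4: φ1=0.7108342, φ2=0.2554220, Δφ=-0.4554123, Δλ=3.4025281 rad; a=sin²(Δφ/2)+cosφ1·cosφ2·sin²(Δλ/2)=0.7717816112; c=2·atan2(√a, √(1-a))=2.145472754; dist=6371·c=13668.807 ≈ 13668.8 km; running total=59116.2 km
Leg 4 bearing: y=sinΔλ·cosφ2=-0.24961460, x=cosφ1·sinφ2-sinφ1·cosφ2·cosΔλ=0.80139352; θ=atan2(y, x)=-17.3005° <0 so +360° → 342.6995° ≈ 342.7°
Leg 5: φ1=0.2554220, φ2=0.6231541, Δφ=0.3677321, Δλ=0.3259507 rad; a=sin²(Δφ/2)+cosφ1·cosφ2·sin²(Δλ/2)=0.0541122270; c=2·atan2(√a, √(1-a))=0.469542156; dist=6371·c=2991.453 ≈ 2991.5 km; running total=62107.7 km
Leg 5 bearing: y=sinΔλ·cosφ2=0.26002356, x=cosφ1·sinφ2-sinφ1·cosφ2·cosΔλ=0.37030275; θ=atan2(y, x)=35.0762° ≈ 35.1°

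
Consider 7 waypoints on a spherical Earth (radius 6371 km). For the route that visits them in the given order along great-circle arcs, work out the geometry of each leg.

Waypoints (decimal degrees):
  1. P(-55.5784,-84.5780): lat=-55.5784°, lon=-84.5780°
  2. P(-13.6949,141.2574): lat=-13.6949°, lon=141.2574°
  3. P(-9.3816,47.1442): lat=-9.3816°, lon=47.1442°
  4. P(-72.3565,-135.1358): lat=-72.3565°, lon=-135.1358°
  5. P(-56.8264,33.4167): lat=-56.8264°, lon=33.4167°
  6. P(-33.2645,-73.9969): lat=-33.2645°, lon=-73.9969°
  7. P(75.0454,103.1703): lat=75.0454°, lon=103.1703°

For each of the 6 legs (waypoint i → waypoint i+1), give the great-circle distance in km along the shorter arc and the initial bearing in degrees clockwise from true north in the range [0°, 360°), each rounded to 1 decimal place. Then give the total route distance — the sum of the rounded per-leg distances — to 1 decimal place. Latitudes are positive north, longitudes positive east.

Leg 1: φ1=-0.9700261, φ2=-0.2390211, Δφ=0.7310050, Δλ=3.9415713 rad; a=sin²(Δφ/2)+cosφ1·cosφ2·sin²(Δλ/2)=0.5936741276; c=2·atan2(√a, √(1-a))=1.759258231; dist=6371·c=11208.234 ≈ 11208.2 km; running total=11208.2 km
Leg 1 bearing: y=sinΔλ·cosφ2=-0.69694734, x=cosφ1·sinφ2-sinφ1·cosφ2·cosΔλ=-0.69221747; θ=atan2(y, x)=-134.8049° <0 so +360° → 225.1951° ≈ 225.2°
Leg 2: φ1=-0.2390211, φ2=-0.1637398, Δφ=0.0752813, Δλ=-1.6425852 rad; a=sin²(Δφ/2)+cosφ1·cosφ2·sin²(Δλ/2)=0.5150816275; c=2·atan2(√a, √(1-a))=1.600964157; dist=6371·c=10199.743 ≈ 10199.7 km; running total=21407.9 km
Leg 2 bearing: y=sinΔλ·cosφ2=-0.98408330, x=cosφ1·sinφ2-sinφ1·cosφ2·cosΔλ=-0.17512922; θ=atan2(y, x)=-100.0908° <0 so +360° → 259.9092° ≈ 259.9°
Leg 3: φ1=-0.1637398, φ2=-1.2628592, Δφ=-1.0991194, Δλ=-3.1813862 rad; a=sin²(Δφ/2)+cosφ1·cosφ2·sin²(Δλ/2)=0.5717307135; c=2·atan2(√a, √(1-a))=1.714754469; dist=6371·c=10924.701 ≈ 10924.7 km; running total=32332.6 km
Leg 3 bearing: y=sinΔλ·cosφ2=0.01205797, x=cosφ1·sinφ2-sinφ1·cosφ2·cosΔλ=-0.98958245; θ=atan2(y, x)=179.3019° ≈ 179.3°
Leg 4: φ1=-1.2628592, φ2=-0.9918078, Δφ=0.2710514, Δλ=2.9417961 rad; a=sin²(Δφ/2)+cosφ1·cosφ2·sin²(Δλ/2)=0.1824514152; c=2·atan2(√a, √(1-a))=0.882662016; dist=6371·c=5623.440 ≈ 5623.4 km; running total=37956.0 km
Leg 4 bearing: y=sinΔλ·cosφ2=0.10859831, x=cosφ1·sinφ2-sinφ1·cosφ2·cosΔλ=-0.76476009; θ=atan2(y, x)=171.9179° ≈ 171.9°
Leg 5: φ1=-0.9918078, φ2=-0.5805750, Δφ=0.4112327, Δλ=-1.8747210 rad; a=sin²(Δφ/2)+cosφ1·cosφ2·sin²(Δλ/2)=0.3389067397; c=2·atan2(√a, √(1-a))=1.242758063; dist=6371·c=7917.612 ≈ 7917.6 km; running total=45873.6 km
Leg 5 bearing: y=sinΔλ·cosφ2=-0.79782617, x=cosφ1·sinφ2-sinφ1·cosφ2·cosΔλ=-0.50957752; θ=atan2(y, x)=-122.5667° <0 so +360° → 237.4333° ≈ 237.4°
Leg 6: φ1=-0.5805750, φ2=1.3097893, Δφ=1.8903644, Δλ=3.0921510 rad; a=sin²(Δφ/2)+cosφ1·cosφ2·sin²(Δλ/2)=0.8727172410; c=2·atan2(√a, √(1-a))=2.411982739; dist=6371·c=15366.742 ≈ 15366.7 km; running total=61240.3 km
Leg 6 bearing: y=sinΔλ·cosφ2=0.01275341, x=cosφ1·sinφ2-sinφ1·cosφ2·cosΔλ=0.66645689; θ=atan2(y, x)=1.0963° ≈ 1.1°

Leg 1: dist=11208.2 km, bearing=225.2°
Leg 2: dist=10199.7 km, bearing=259.9°
Leg 3: dist=10924.7 km, bearing=179.3°
Leg 4: dist=5623.4 km, bearing=171.9°
Leg 5: dist=7917.6 km, bearing=237.4°
Leg 6: dist=15366.7 km, bearing=1.1°
Total: 61240.3 km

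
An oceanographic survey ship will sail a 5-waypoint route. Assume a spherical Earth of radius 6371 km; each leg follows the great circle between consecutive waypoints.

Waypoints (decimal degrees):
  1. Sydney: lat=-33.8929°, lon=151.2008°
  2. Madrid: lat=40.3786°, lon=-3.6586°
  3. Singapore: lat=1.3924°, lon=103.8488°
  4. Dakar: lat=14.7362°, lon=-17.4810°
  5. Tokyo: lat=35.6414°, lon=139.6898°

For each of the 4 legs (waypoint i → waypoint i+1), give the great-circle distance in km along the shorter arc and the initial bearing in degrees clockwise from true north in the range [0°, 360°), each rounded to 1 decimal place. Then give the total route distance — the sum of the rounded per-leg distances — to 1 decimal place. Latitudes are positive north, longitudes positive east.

Leg 1: φ1=-0.5915427, φ2=0.7047395, Δφ=1.2962822, Δλ=-2.7028064 rad; a=sin²(Δφ/2)+cosφ1·cosφ2·sin²(Δλ/2)=0.9668486325; c=2·atan2(√a, √(1-a))=2.775399678; dist=6371·c=17682.071 ≈ 17682.1 km; running total=17682.1 km
Leg 1 bearing: y=sinΔλ·cosφ2=-0.32363552, x=cosφ1·sinφ2-sinφ1·cosφ2·cosΔλ=0.15319748; θ=atan2(y, x)=-64.6688° <0 so +360° → 295.3312° ≈ 295.3°
Leg 2: φ1=0.7047395, φ2=0.0243020, Δφ=-0.6804376, Δλ=1.8763581 rad; a=sin²(Δφ/2)+cosφ1·cosφ2·sin²(Δλ/2)=0.6066779014; c=2·atan2(√a, √(1-a))=1.785804899; dist=6371·c=11377.363 ≈ 11377.4 km; running total=29059.5 km
Leg 2 bearing: y=sinΔλ·cosφ2=0.95339650, x=cosφ1·sinφ2-sinφ1·cosφ2·cosΔλ=0.21334106; θ=atan2(y, x)=77.3867° ≈ 77.4°
Leg 3: φ1=0.0243020, φ2=0.2571952, Δφ=0.2328932, Δλ=-2.1176045 rad; a=sin²(Δφ/2)+cosφ1·cosφ2·sin²(Δλ/2)=0.7482654369; c=2·atan2(√a, √(1-a))=2.090393911; dist=6371·c=13317.900 ≈ 13317.9 km; running total=42377.4 km
Leg 3 bearing: y=sinΔλ·cosφ2=-0.82609188, x=cosφ1·sinφ2-sinφ1·cosφ2·cosΔλ=0.26651321; θ=atan2(y, x)=-72.1193° <0 so +360° → 287.8807° ≈ 287.9°
Leg 4: φ1=0.2571952, φ2=0.6220598, Δφ=0.3648646, Δλ=2.7431479 rad; a=sin²(Δφ/2)+cosφ1·cosφ2·sin²(Δλ/2)=0.7880791571; c=2·atan2(√a, √(1-a))=2.184816947; dist=6371·c=13919.469 ≈ 13919.5 km; running total=56296.9 km
Leg 4 bearing: y=sinΔλ·cosφ2=0.31530791, x=cosφ1·sinφ2-sinφ1·cosφ2·cosΔλ=0.75407063; θ=atan2(y, x)=22.6918° ≈ 22.7°

Leg 1: dist=17682.1 km, bearing=295.3°
Leg 2: dist=11377.4 km, bearing=77.4°
Leg 3: dist=13317.9 km, bearing=287.9°
Leg 4: dist=13919.5 km, bearing=22.7°
Total: 56296.9 km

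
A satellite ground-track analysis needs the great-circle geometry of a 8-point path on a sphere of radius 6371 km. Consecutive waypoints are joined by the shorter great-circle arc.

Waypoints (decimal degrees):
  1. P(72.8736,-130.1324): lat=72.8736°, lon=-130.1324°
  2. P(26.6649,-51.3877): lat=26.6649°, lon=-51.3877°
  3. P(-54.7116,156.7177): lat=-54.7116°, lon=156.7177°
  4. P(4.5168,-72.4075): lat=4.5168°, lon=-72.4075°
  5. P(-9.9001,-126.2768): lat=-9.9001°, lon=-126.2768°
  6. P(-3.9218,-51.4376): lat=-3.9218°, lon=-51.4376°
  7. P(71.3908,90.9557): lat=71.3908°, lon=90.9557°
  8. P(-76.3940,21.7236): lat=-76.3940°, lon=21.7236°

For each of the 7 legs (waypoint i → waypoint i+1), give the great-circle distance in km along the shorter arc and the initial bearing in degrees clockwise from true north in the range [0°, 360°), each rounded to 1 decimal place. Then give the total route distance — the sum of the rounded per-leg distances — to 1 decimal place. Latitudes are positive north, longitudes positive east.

Leg 1: dist=6816.2 km, bearing=92.3°
Leg 2: dist=16151.5 km, bearing=208.5°
Leg 3: dist=12918.4 km, bearing=122.9°
Leg 4: dist=6178.3 km, bearing=254.7°
Leg 5: dist=8273.8 km, bearing=91.3°
Leg 6: dist=12062.8 km, bearing=11.8°
Leg 7: dist=17062.3 km, bearing=209.5°
Total: 79463.3 km

Leg 1: φ1=1.2718843, φ2=0.4653903, Δφ=-0.8064940, Δλ=1.3743543 rad; a=sin²(Δφ/2)+cosφ1·cosφ2·sin²(Δλ/2)=0.2598819495; c=2·atan2(√a, √(1-a))=1.069872463; dist=6371·c=6816.157 ≈ 6816.2 km; running total=6816.2 km
Leg 1 bearing: y=sinΔλ·cosφ2=0.87645918, x=cosφ1·sinφ2-sinφ1·cosφ2·cosΔλ=-0.03453392; θ=atan2(y, x)=92.2564° ≈ 92.3°
Leg 2: φ1=0.4653903, φ2=-0.9548976, Δφ=-1.4202879, Δλ=3.6321244 rad; a=sin²(Δφ/2)+cosφ1·cosφ2·sin²(Δλ/2)=0.9108446989; c=2·atan2(√a, √(1-a))=2.535165234; dist=6371·c=16151.538 ≈ 16151.5 km; running total=22967.7 km
Leg 2 bearing: y=sinΔλ·cosφ2=-0.27214800, x=cosφ1·sinφ2-sinφ1·cosφ2·cosΔλ=-0.50076142; θ=atan2(y, x)=-151.4773° <0 so +360° → 208.5227° ≈ 208.5°
Leg 3: φ1=-0.9548976, φ2=0.0788330, Δφ=1.0337306, Δλ=-3.9989891 rad; a=sin²(Δφ/2)+cosφ1·cosφ2·sin²(Δλ/2)=0.7205768902; c=2·atan2(√a, √(1-a))=2.027680242; dist=6371·c=12918.351 ≈ 12918.4 km; running total=35886.1 km
Leg 3 bearing: y=sinΔλ·cosφ2=0.75379301, x=cosφ1·sinφ2-sinφ1·cosφ2·cosΔλ=-0.48701072; θ=atan2(y, x)=122.8657° ≈ 122.9°
Leg 4: φ1=0.0788330, φ2=-0.1727893, Δφ=-0.2516224, Δλ=-0.9401967 rad; a=sin²(Δφ/2)+cosφ1·cosφ2·sin²(Δλ/2)=0.2172473456; c=2·atan2(√a, √(1-a))=0.969750517; dist=6371·c=6178.281 ≈ 6178.3 km; running total=42064.4 km
Leg 4 bearing: y=sinΔλ·cosφ2=-0.79564701, x=cosφ1·sinφ2-sinφ1·cosφ2·cosΔλ=-0.21713953; θ=atan2(y, x)=-105.2648° <0 so +360° → 254.7352° ≈ 254.7°
Leg 5: φ1=-0.1727893, φ2=-0.0684483, Δφ=0.1043410, Δλ=1.3061904 rad; a=sin²(Δφ/2)+cosφ1·cosφ2·sin²(Δλ/2)=0.3656048217; c=2·atan2(√a, √(1-a))=1.298659376; dist=6371·c=8273.759 ≈ 8273.8 km; running total=50338.2 km
Leg 5 bearing: y=sinΔλ·cosφ2=0.96293548, x=cosφ1·sinφ2-sinφ1·cosφ2·cosΔλ=-0.02251684; θ=atan2(y, x)=91.3395° ≈ 91.3°
Leg 6: φ1=-0.0684483, φ2=1.2460045, Δφ=1.3144528, Δλ=2.4852319 rad; a=sin²(Δφ/2)+cosφ1·cosφ2·sin²(Δλ/2)=0.6585164890; c=2·atan2(√a, √(1-a))=1.893395769; dist=6371·c=12062.824 ≈ 12062.8 km; running total=62401.0 km
Leg 6 bearing: y=sinΔλ·cosφ2=0.19473390, x=cosφ1·sinφ2-sinφ1·cosφ2·cosΔλ=0.92820730; θ=atan2(y, x)=11.8486° ≈ 11.8°
Leg 7: φ1=1.2460045, φ2=-1.3333268, Δφ=-2.5793313, Δλ=-1.2083281 rad; a=sin²(Δφ/2)+cosφ1·cosφ2·sin²(Δλ/2)=0.9472512924; c=2·atan2(√a, √(1-a))=2.678113658; dist=6371·c=17062.262 ≈ 17062.3 km; running total=79463.3 km
Leg 7 bearing: y=sinΔλ·cosφ2=-0.21995880, x=cosφ1·sinφ2-sinφ1·cosφ2·cosΔλ=-0.38920849; θ=atan2(y, x)=-150.5273° <0 so +360° → 209.4727° ≈ 209.5°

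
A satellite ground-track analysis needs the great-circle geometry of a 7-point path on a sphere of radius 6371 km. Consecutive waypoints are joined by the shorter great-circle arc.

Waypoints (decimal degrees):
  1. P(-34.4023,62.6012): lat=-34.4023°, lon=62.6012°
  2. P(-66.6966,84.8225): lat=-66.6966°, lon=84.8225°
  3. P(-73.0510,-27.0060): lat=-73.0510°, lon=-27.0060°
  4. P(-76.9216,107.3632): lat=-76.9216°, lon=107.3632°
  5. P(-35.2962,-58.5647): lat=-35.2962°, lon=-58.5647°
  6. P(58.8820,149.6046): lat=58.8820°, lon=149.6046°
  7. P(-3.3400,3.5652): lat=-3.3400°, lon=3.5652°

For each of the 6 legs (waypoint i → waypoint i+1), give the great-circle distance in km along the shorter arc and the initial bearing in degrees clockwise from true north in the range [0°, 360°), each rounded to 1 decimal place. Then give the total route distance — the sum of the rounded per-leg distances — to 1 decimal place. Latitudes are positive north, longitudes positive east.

Leg 1: φ1=-0.6004334, φ2=-1.1640753, Δφ=-0.5636419, Δλ=0.3878348 rad; a=sin²(Δφ/2)+cosφ1·cosφ2·sin²(Δλ/2)=0.0894635808; c=2·atan2(√a, √(1-a))=0.607508383; dist=6371·c=3870.436 ≈ 3870.4 km; running total=3870.4 km
Leg 1 bearing: y=sinΔλ·cosφ2=0.14960997, x=cosφ1·sinφ2-sinφ1·cosφ2·cosΔλ=-0.55086863; θ=atan2(y, x)=164.8056° ≈ 164.8°
Leg 2: φ1=-1.1640753, φ2=-1.2749805, Δφ=-0.1109052, Δλ=-1.9517755 rad; a=sin²(Δφ/2)+cosφ1·cosφ2·sin²(Δλ/2)=0.0821752805; c=2·atan2(√a, √(1-a))=0.581482221; dist=6371·c=3704.623 ≈ 3704.6 km; running total=7575.0 km
Leg 2 bearing: y=sinΔλ·cosφ2=-0.27061864, x=cosφ1·sinφ2-sinφ1·cosφ2·cosΔλ=-0.47797026; θ=atan2(y, x)=-150.4822° <0 so +360° → 209.5178° ≈ 209.5°
Leg 3: φ1=-1.2749805, φ2=-1.3425352, Δφ=-0.0675547, Δλ=2.3451850 rad; a=sin²(Δφ/2)+cosφ1·cosφ2·sin²(Δλ/2)=0.0571881633; c=2·atan2(√a, √(1-a))=0.482961075; dist=6371·c=3076.945 ≈ 3076.9 km; running total=10651.9 km
Leg 3 bearing: y=sinΔλ·cosφ2=0.16175890, x=cosφ1·sinφ2-sinφ1·cosφ2·cosΔλ=-0.43532145; θ=atan2(y, x)=159.6157° ≈ 159.6°
Leg 4: φ1=-1.3425352, φ2=-0.6160349, Δφ=0.7265003, Δλ=-2.8959882 rad; a=sin²(Δφ/2)+cosφ1·cosφ2·sin²(Δλ/2)=0.3081646069; c=2·atan2(√a, √(1-a))=1.177028304; dist=6371·c=7498.847 ≈ 7498.8 km; running total=18150.7 km
Leg 4 bearing: y=sinΔλ·cosφ2=-0.19844722, x=cosφ1·sinφ2-sinφ1·cosφ2·cosΔλ=-0.90189546; θ=atan2(y, x)=-167.5908° <0 so +360° → 192.4092° ≈ 192.4°
Leg 5: φ1=-0.6160349, φ2=1.0276848, Δφ=1.6437197, Δλ=3.6332397 rad; a=sin²(Δφ/2)+cosφ1·cosφ2·sin²(Δλ/2)=0.9332511381; c=2·atan2(√a, √(1-a))=2.618948412; dist=6371·c=16685.320 ≈ 16685.3 km; running total=34836.0 km
Leg 5 bearing: y=sinΔλ·cosφ2=-0.24397125, x=cosφ1·sinφ2-sinφ1·cosφ2·cosΔλ=0.43549034; θ=atan2(y, x)=-29.2585° <0 so +360° → 330.7415° ≈ 330.7°
Leg 6: φ1=1.0276848, φ2=-0.0582940, Δφ=-1.0859788, Δλ=-2.5488684 rad; a=sin²(Δφ/2)+cosφ1·cosφ2·sin²(Δλ/2)=0.7388982801; c=2·atan2(√a, √(1-a))=2.068941055; dist=6371·c=13181.223 ≈ 13181.2 km; running total=48017.2 km
Leg 6 bearing: y=sinΔλ·cosφ2=-0.55767379, x=cosφ1·sinφ2-sinφ1·cosφ2·cosΔλ=0.67875650; θ=atan2(y, x)=-39.4069° <0 so +360° → 320.5931° ≈ 320.6°

Leg 1: dist=3870.4 km, bearing=164.8°
Leg 2: dist=3704.6 km, bearing=209.5°
Leg 3: dist=3076.9 km, bearing=159.6°
Leg 4: dist=7498.8 km, bearing=192.4°
Leg 5: dist=16685.3 km, bearing=330.7°
Leg 6: dist=13181.2 km, bearing=320.6°
Total: 48017.2 km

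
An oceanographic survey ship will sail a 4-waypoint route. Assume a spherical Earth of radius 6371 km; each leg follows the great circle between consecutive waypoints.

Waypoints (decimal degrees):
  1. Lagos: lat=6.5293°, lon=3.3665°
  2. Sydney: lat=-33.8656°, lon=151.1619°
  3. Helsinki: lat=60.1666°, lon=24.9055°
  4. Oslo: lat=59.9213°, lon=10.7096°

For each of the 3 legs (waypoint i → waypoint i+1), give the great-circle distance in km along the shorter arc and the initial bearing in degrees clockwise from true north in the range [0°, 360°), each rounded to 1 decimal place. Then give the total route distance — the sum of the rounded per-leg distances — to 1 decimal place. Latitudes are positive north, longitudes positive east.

Leg 1: φ1=0.1139578, φ2=-0.5910662, Δφ=-0.7050240, Δλ=2.5795163 rad; a=sin²(Δφ/2)+cosφ1·cosφ2·sin²(Δλ/2)=0.8807032517; c=2·atan2(√a, √(1-a))=2.436276296; dist=6371·c=15521.516 ≈ 15521.5 km; running total=15521.5 km
Leg 1 bearing: y=sinΔλ·cosφ2=0.44252863, x=cosφ1·sinφ2-sinφ1·cosφ2·cosΔλ=-0.47373890; θ=atan2(y, x)=136.9509° ≈ 137.0°
Leg 2: φ1=-0.5910662, φ2=1.0501053, Δφ=1.6411715, Δλ=-2.2035899 rad; a=sin²(Δφ/2)+cosφ1·cosφ2·sin²(Δλ/2)=0.8638468837; c=2·atan2(√a, √(1-a))=2.385749918; dist=6371·c=15199.613 ≈ 15199.6 km; running total=30721.1 km
Leg 2 bearing: y=sinΔλ·cosφ2=-0.40115698, x=cosφ1·sinφ2-sinφ1·cosφ2·cosΔλ=0.55635857; θ=atan2(y, x)=-35.7931° <0 so +360° → 324.2069° ≈ 324.2°
Leg 3: φ1=1.0501053, φ2=1.0458240, Δφ=-0.0042813, Δλ=-0.2477652 rad; a=sin²(Δφ/2)+cosφ1·cosφ2·sin²(Δλ/2)=0.0038115113; c=2·atan2(√a, √(1-a))=0.123553449; dist=6371·c=787.159 ≈ 787.2 km; running total=31508.3 km
Leg 3 bearing: y=sinΔλ·cosφ2=-0.12291061, x=cosφ1·sinφ2-sinφ1·cosφ2·cosΔλ=0.00899531; θ=atan2(y, x)=-85.8142° <0 so +360° → 274.1858° ≈ 274.2°

Leg 1: dist=15521.5 km, bearing=137.0°
Leg 2: dist=15199.6 km, bearing=324.2°
Leg 3: dist=787.2 km, bearing=274.2°
Total: 31508.3 km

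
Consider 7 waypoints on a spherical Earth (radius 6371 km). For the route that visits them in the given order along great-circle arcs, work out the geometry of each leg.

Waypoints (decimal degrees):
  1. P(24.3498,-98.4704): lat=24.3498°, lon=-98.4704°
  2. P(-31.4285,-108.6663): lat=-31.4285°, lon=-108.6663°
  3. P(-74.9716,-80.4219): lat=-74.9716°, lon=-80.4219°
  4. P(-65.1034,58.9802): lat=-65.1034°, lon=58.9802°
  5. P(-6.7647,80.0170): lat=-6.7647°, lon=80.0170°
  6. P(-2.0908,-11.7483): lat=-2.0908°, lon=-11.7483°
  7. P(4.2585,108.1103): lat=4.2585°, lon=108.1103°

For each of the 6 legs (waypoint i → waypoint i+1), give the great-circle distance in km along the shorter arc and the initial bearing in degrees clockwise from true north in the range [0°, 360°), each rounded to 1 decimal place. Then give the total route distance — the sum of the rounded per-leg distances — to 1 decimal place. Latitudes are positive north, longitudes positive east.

Leg 1: dist=6296.4 km, bearing=190.4°
Leg 2: dist=5080.7 km, bearing=170.1°
Leg 3: dist=4171.8 km, bearing=153.3°
Leg 4: dist=6693.5 km, bearing=24.3°
Leg 5: dist=10174.9 km, bearing=267.7°
Leg 6: dist=13335.0 km, bearing=86.3°
Total: 45752.3 km

Leg 1: φ1=0.4249842, φ2=-0.5485308, Δφ=-0.9735150, Δλ=-0.1779520 rad; a=sin²(Δφ/2)+cosφ1·cosφ2·sin²(Δλ/2)=0.2249398500; c=2·atan2(√a, √(1-a))=0.988288039; dist=6371·c=6296.383 ≈ 6296.4 km; running total=6296.4 km
Leg 1 bearing: y=sinΔλ·cosφ2=-0.15104481, x=cosφ1·sinφ2-sinφ1·cosφ2·cosΔλ=-0.82131183; θ=atan2(y, x)=-169.5794° <0 so +360° → 190.4206° ≈ 190.4°
Leg 2: φ1=-0.5485308, φ2=-1.3085013, Δφ=-0.7599705, Δλ=0.4929578 rad; a=sin²(Δφ/2)+cosφ1·cosφ2·sin²(Δλ/2)=0.1507435586; c=2·atan2(√a, √(1-a))=0.797479091; dist=6371·c=5080.739 ≈ 5080.7 km; running total=11377.1 km
Leg 2 bearing: y=sinΔλ·cosφ2=0.12270842, x=cosφ1·sinφ2-sinφ1·cosφ2·cosΔλ=-0.70499815; θ=atan2(y, x)=170.1263° ≈ 170.1°
Leg 3: φ1=-1.3085013, φ2=-1.1362687, Δφ=0.1722326, Δλ=2.4330256 rad; a=sin²(Δφ/2)+cosφ1·cosφ2·sin²(Δλ/2)=0.1034197688; c=2·atan2(√a, √(1-a))=0.654815241; dist=6371·c=4171.828 ≈ 4171.8 km; running total=15548.9 km
Leg 3 bearing: y=sinΔλ·cosφ2=0.27395251, x=cosφ1·sinφ2-sinφ1·cosφ2·cosΔλ=-0.54391774; θ=atan2(y, x)=153.2672° ≈ 153.3°
Leg 4: φ1=-1.1362687, φ2=-0.1180663, Δφ=1.0182024, Δλ=0.3671614 rad; a=sin²(Δφ/2)+cosφ1·cosφ2·sin²(Δλ/2)=0.2514831156; c=2·atan2(√a, √(1-a))=1.050619287; dist=6371·c=6693.495 ≈ 6693.5 km; running total=22242.4 km
Leg 4 bearing: y=sinΔλ·cosφ2=0.35646846, x=cosφ1·sinφ2-sinφ1·cosφ2·cosΔλ=0.79113063; θ=atan2(y, x)=24.2554° ≈ 24.3°
Leg 5: φ1=-0.1180663, φ2=-0.0364913, Δφ=0.0815749, Δλ=-1.6016066 rad; a=sin²(Δφ/2)+cosφ1·cosφ2·sin²(Δλ/2)=0.5131365787; c=2·atan2(√a, √(1-a))=1.597072508; dist=6371·c=10174.949 ≈ 10174.9 km; running total=32417.3 km
Leg 5 bearing: y=sinΔλ·cosφ2=-0.99885998, x=cosφ1·sinφ2-sinφ1·cosφ2·cosΔλ=-0.03985548; θ=atan2(y, x)=-92.2849° <0 so +360° → 267.7151° ≈ 267.7°
Leg 6: φ1=-0.0364913, φ2=0.0743248, Δφ=0.1108162, Δλ=2.0919272 rad; a=sin²(Δφ/2)+cosφ1·cosφ2·sin²(Δλ/2)=0.7494326505; c=2·atan2(√a, √(1-a))=2.093085360; dist=6371·c=13335.047 ≈ 13335.0 km; running total=45752.3 km
Leg 6 bearing: y=sinΔλ·cosφ2=0.86486237, x=cosφ1·sinφ2-sinφ1·cosφ2·cosΔλ=0.05609355; θ=atan2(y, x)=86.2891° ≈ 86.3°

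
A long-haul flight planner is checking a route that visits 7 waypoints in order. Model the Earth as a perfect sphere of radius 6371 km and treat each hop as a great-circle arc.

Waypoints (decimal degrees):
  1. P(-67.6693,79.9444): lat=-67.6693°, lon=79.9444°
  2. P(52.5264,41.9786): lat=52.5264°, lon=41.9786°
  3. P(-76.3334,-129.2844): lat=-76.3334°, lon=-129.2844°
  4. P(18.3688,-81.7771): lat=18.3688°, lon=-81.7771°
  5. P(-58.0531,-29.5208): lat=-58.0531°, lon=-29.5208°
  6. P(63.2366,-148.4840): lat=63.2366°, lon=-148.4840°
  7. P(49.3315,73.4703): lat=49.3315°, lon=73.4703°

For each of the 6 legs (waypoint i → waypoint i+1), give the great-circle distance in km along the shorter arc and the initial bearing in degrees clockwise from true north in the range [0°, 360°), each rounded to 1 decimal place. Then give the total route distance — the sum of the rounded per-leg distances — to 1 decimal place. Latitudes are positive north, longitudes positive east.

Leg 1: dist=13732.1 km, bearing=333.3°
Leg 2: dist=17341.7 km, bearing=185.1°
Leg 3: dist=10997.4 km, bearing=45.1°
Leg 4: dist=9752.7 km, bearing=155.2°
Leg 5: dist=16769.5 km, bearing=306.1°
Leg 6: dist=6969.4 km, bearing=330.6°
Total: 75562.8 km

Leg 1: φ1=-1.1810521, φ2=0.9167586, Δφ=2.0978107, Δλ=-0.6626282 rad; a=sin²(Δφ/2)+cosφ1·cosφ2·sin²(Δλ/2)=0.7759369177; c=2·atan2(√a, √(1-a))=2.155405898; dist=6371·c=13732.091 ≈ 13732.1 km; running total=13732.1 km
Leg 1 bearing: y=sinΔλ·cosφ2=-0.37427963, x=cosφ1·sinφ2-sinφ1·cosφ2·cosΔλ=0.74521811; θ=atan2(y, x)=-26.6677° <0 so +360° → 333.3323° ≈ 333.3°
Leg 2: φ1=0.9167586, φ2=-1.3322692, Δφ=-2.2490278, Δλ=-2.9891032 rad; a=sin²(Δφ/2)+cosφ1·cosφ2·sin²(Δλ/2)=0.9566211608; c=2·atan2(√a, √(1-a))=2.721968967; dist=6371·c=17341.664 ≈ 17341.7 km; running total=31073.8 km
Leg 2 bearing: y=sinΔλ·cosφ2=-0.03588947, x=cosφ1·sinφ2-sinφ1·cosφ2·cosΔλ=-0.40583298; θ=atan2(y, x)=-174.9462° <0 so +360° → 185.0538° ≈ 185.1°
Leg 3: φ1=-1.3322692, φ2=0.3205960, Δφ=1.6528652, Δλ=0.8291588 rad; a=sin²(Δφ/2)+cosφ1·cosφ2·sin²(Δλ/2)=0.5773706396; c=2·atan2(√a, √(1-a))=1.726161900; dist=6371·c=10997.377 ≈ 10997.4 km; running total=42071.2 km
Leg 3 bearing: y=sinΔλ·cosφ2=0.69979309, x=cosφ1·sinφ2-sinφ1·cosφ2·cosΔλ=0.69738424; θ=atan2(y, x)=45.0988° ≈ 45.1°
Leg 4: φ1=0.3205960, φ2=-1.0132177, Δφ=-1.3338138, Δλ=0.9120445 rad; a=sin²(Δφ/2)+cosφ1·cosφ2·sin²(Δλ/2)=0.4800034606; c=2·atan2(√a, √(1-a))=1.530792579; dist=6371·c=9752.680 ≈ 9752.7 km; running total=51823.9 km
Leg 4 bearing: y=sinΔλ·cosφ2=0.41841564, x=cosφ1·sinφ2-sinφ1·cosφ2·cosΔλ=-0.90737473; θ=atan2(y, x)=155.2443° ≈ 155.2°
Leg 5: φ1=-1.0132177, φ2=1.1036869, Δφ=2.1169046, Δλ=-2.0762995 rad; a=sin²(Δφ/2)+cosφ1·cosφ2·sin²(Δλ/2)=0.9365104473; c=2·atan2(√a, √(1-a))=2.632159101; dist=6371·c=16769.486 ≈ 16769.5 km; running total=68593.4 km
Leg 5 bearing: y=sinΔλ·cosφ2=-0.39398775, x=cosφ1·sinφ2-sinφ1·cosφ2·cosΔλ=0.28741637; θ=atan2(y, x)=-53.8890° <0 so +360° → 306.1110° ≈ 306.1°
Leg 6: φ1=1.1036869, φ2=0.8609971, Δφ=-0.2426898, Δλ=3.8738333 rad; a=sin²(Δφ/2)+cosφ1·cosφ2·sin²(Δλ/2)=0.2704996832; c=2·atan2(√a, √(1-a))=1.093926316; dist=6371·c=6969.405 ≈ 6969.4 km; running total=75562.8 km
Leg 6 bearing: y=sinΔλ·cosφ2=-0.43567362, x=cosφ1·sinφ2-sinφ1·cosφ2·cosΔλ=0.77427832; θ=atan2(y, x)=-29.3657° <0 so +360° → 330.6343° ≈ 330.6°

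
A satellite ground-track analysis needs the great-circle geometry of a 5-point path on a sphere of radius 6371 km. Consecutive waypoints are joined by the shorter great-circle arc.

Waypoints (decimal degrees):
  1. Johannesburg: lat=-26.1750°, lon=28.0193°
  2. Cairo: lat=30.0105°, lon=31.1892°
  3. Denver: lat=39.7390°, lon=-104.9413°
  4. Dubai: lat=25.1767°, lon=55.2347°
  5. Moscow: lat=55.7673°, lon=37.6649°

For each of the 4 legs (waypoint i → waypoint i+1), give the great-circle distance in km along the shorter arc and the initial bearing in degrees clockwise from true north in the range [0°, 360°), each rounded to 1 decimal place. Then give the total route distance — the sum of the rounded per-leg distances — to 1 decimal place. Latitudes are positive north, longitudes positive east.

Leg 1: φ1=-0.4568399, φ2=0.5237820, Δφ=0.9806220, Δλ=0.0553252 rad; a=sin²(Δφ/2)+cosφ1·cosφ2·sin²(Δλ/2)=0.2223415769; c=2·atan2(√a, √(1-a))=0.982052419; dist=6371·c=6256.656 ≈ 6256.7 km; running total=6256.7 km
Leg 1 bearing: y=sinΔλ·cosφ2=0.04788352, x=cosφ1·sinφ2-sinφ1·cosφ2·cosΔλ=0.83025922; θ=atan2(y, x)=3.3008° ≈ 3.3°
Leg 2: φ1=0.5237820, φ2=0.6935764, Δφ=0.1697944, Δλ=-2.3759254 rad; a=sin²(Δφ/2)+cosφ1·cosφ2·sin²(Δλ/2)=0.5801468304; c=2·atan2(√a, √(1-a))=1.731784480; dist=6371·c=11033.199 ≈ 11033.2 km; running total=17289.9 km
Leg 2 bearing: y=sinΔλ·cosφ2=-0.53290642, x=cosφ1·sinφ2-sinφ1·cosφ2·cosΔλ=0.83085299; θ=atan2(y, x)=-32.6760° <0 so +360° → 327.3240° ≈ 327.3°
Leg 3: φ1=0.6935764, φ2=0.4394163, Δφ=-0.2541601, Δλ=2.7955986 rad; a=sin²(Δφ/2)+cosφ1·cosφ2·sin²(Δλ/2)=0.6913553106; c=2·atan2(√a, √(1-a))=1.963524838; dist=6371·c=12509.617 ≈ 12509.6 km; running total=29799.5 km
Leg 3 bearing: y=sinΔλ·cosφ2=0.30691451, x=cosφ1·sinφ2-sinφ1·cosφ2·cosΔλ=0.87139891; θ=atan2(y, x)=19.4027° ≈ 19.4°
Leg 4: φ1=0.4394163, φ2=0.9733230, Δφ=0.5339067, Δλ=-0.3066509 rad; a=sin²(Δφ/2)+cosφ1·cosφ2·sin²(Δλ/2)=0.0814623102; c=2·atan2(√a, √(1-a))=0.578880973; dist=6371·c=3688.051 ≈ 3688.1 km; running total=33487.6 km
Leg 4 bearing: y=sinΔλ·cosφ2=-0.16981713, x=cosφ1·sinφ2-sinφ1·cosφ2·cosΔλ=0.52006437; θ=atan2(y, x)=-18.0835° <0 so +360° → 341.9165° ≈ 341.9°

Leg 1: dist=6256.7 km, bearing=3.3°
Leg 2: dist=11033.2 km, bearing=327.3°
Leg 3: dist=12509.6 km, bearing=19.4°
Leg 4: dist=3688.1 km, bearing=341.9°
Total: 33487.6 km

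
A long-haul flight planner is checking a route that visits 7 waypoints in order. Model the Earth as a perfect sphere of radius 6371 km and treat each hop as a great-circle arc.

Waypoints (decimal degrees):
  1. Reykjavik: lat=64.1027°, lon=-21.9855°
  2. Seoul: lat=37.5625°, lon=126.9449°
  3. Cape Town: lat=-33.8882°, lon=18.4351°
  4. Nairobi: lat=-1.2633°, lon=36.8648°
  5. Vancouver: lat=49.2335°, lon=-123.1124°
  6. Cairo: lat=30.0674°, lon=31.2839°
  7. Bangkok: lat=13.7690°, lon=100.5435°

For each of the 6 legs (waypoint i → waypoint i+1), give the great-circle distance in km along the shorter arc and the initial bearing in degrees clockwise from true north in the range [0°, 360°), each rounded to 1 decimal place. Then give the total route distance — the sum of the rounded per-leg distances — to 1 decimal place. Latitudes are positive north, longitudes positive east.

Leg 1: φ1=1.1188032, φ2=0.6555893, Δφ=-0.4632139, Δλ=2.5993258 rad; a=sin²(Δφ/2)+cosφ1·cosφ2·sin²(Δλ/2)=0.3740699753; c=2·atan2(√a, √(1-a))=1.316194543; dist=6371·c=8385.475 ≈ 8385.5 km; running total=8385.5 km
Leg 1 bearing: y=sinΔλ·cosφ2=0.40909000, x=cosφ1·sinφ2-sinφ1·cosφ2·cosΔλ=0.87704725; θ=atan2(y, x)=25.0062° ≈ 25.0°
Leg 2: φ1=0.6555893, φ2=-0.5914607, Δφ=-1.2470500, Δλ=-1.8938533 rad; a=sin²(Δφ/2)+cosφ1·cosφ2·sin²(Δλ/2)=0.7744077386; c=2·atan2(√a, √(1-a))=2.151742916; dist=6371·c=13708.754 ≈ 13708.8 km; running total=22094.3 km
Leg 2 bearing: y=sinΔλ·cosφ2=-0.78718413, x=cosφ1·sinφ2-sinφ1·cosφ2·cosΔλ=-0.28132314; θ=atan2(y, x)=-109.6658° <0 so +360° → 250.3342° ≈ 250.3°
Leg 3: φ1=-0.5914607, φ2=-0.0220487, Δφ=0.5694119, Δλ=0.3216589 rad; a=sin²(Δφ/2)+cosφ1·cosφ2·sin²(Δλ/2)=0.1001734093; c=2·atan2(√a, √(1-a))=0.644078917; dist=6371·c=4103.427 ≈ 4103.4 km; running total=26197.7 km
Leg 3 bearing: y=sinΔλ·cosφ2=0.31606401, x=cosφ1·sinφ2-sinφ1·cosφ2·cosΔλ=0.51054709; θ=atan2(y, x)=31.7604° ≈ 31.8°
Leg 4: φ1=-0.0220487, φ2=0.8592867, Δφ=0.8813354, Δλ=-2.7921289 rad; a=sin²(Δφ/2)+cosφ1·cosφ2·sin²(Δλ/2)=0.8150291598; c=2·atan2(√a, √(1-a))=2.252424637; dist=6371·c=14350.197 ≈ 14350.2 km; running total=40547.9 km
Leg 4 bearing: y=sinΔλ·cosφ2=-0.22357575, x=cosφ1·sinφ2-sinφ1·cosφ2·cosΔλ=0.74366686; θ=atan2(y, x)=-16.7329° <0 so +360° → 343.2671° ≈ 343.3°
Leg 5: φ1=0.8592867, φ2=0.5247751, Δφ=-0.3345115, Δλ=2.6947238 rad; a=sin²(Δφ/2)+cosφ1·cosφ2·sin²(Δλ/2)=0.5650799469; c=2·atan2(√a, √(1-a))=1.701326570; dist=6371·c=10839.152 ≈ 10839.2 km; running total=51387.1 km
Leg 5 bearing: y=sinΔλ·cosφ2=0.37399323, x=cosφ1·sinφ2-sinφ1·cosφ2·cosΔλ=0.91825240; θ=atan2(y, x)=22.1605° ≈ 22.2°
Leg 6: φ1=0.5247751, φ2=0.2403144, Δφ=-0.2844607, Δλ=1.2088081 rad; a=sin²(Δφ/2)+cosφ1·cosφ2·sin²(Δλ/2)=0.2915400296; c=2·atan2(√a, √(1-a))=1.140742267; dist=6371·c=7267.669 ≈ 7267.7 km; running total=58654.8 km
Leg 6 bearing: y=sinΔλ·cosφ2=0.90832006, x=cosφ1·sinφ2-sinφ1·cosφ2·cosΔλ=0.03365171; θ=atan2(y, x)=87.8783° ≈ 87.9°

Leg 1: dist=8385.5 km, bearing=25.0°
Leg 2: dist=13708.8 km, bearing=250.3°
Leg 3: dist=4103.4 km, bearing=31.8°
Leg 4: dist=14350.2 km, bearing=343.3°
Leg 5: dist=10839.2 km, bearing=22.2°
Leg 6: dist=7267.7 km, bearing=87.9°
Total: 58654.8 km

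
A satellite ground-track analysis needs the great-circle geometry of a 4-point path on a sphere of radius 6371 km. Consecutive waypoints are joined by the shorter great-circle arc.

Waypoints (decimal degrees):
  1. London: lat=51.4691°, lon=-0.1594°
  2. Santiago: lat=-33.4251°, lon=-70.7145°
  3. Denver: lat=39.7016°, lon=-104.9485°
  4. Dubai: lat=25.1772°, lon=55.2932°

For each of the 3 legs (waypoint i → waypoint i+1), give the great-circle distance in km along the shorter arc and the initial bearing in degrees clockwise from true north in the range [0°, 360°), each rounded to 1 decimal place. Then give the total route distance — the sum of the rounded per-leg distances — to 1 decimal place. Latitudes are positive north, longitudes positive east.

Leg 1: φ1=0.8983053, φ2=-0.5833780, Δφ=-1.4816833, Δλ=-1.2314188 rad; a=sin²(Δφ/2)+cosφ1·cosφ2·sin²(Δλ/2)=0.6289173771; c=2·atan2(√a, √(1-a))=1.831576841; dist=6371·c=11668.976 ≈ 11669.0 km; running total=11669.0 km
Leg 1 bearing: y=sinΔλ·cosφ2=-0.78700239, x=cosφ1·sinφ2-sinφ1·cosφ2·cosΔλ=-0.56048949; θ=atan2(y, x)=-125.4578° <0 so +360° → 234.5422° ≈ 234.5°
Leg 2: φ1=-0.5833780, φ2=0.6929236, Δφ=1.2763017, Δλ=-0.5974960 rad; a=sin²(Δφ/2)+cosφ1·cosφ2·sin²(Δλ/2)=0.4104974641; c=2·atan2(√a, √(1-a))=1.390821231; dist=6371·c=8860.922 ≈ 8860.9 km; running total=20529.9 km
Leg 2 bearing: y=sinΔλ·cosφ2=-0.43283421, x=cosφ1·sinφ2-sinφ1·cosφ2·cosΔλ=0.88352234; θ=atan2(y, x)=-26.1001° <0 so +360° → 333.8999° ≈ 333.9°
Leg 3: φ1=0.6929236, φ2=0.4394250, Δφ=-0.2534986, Δλ=2.7967453 rad; a=sin²(Δφ/2)+cosφ1·cosφ2·sin²(Δλ/2)=0.6917709776; c=2·atan2(√a, √(1-a))=1.964424846; dist=6371·c=12515.351 ≈ 12515.4 km; running total=33045.3 km
Leg 3 bearing: y=sinΔλ·cosφ2=0.30593680, x=cosφ1·sinφ2-sinφ1·cosφ2·cosΔλ=0.87137721; θ=atan2(y, x)=19.3460° ≈ 19.3°

Leg 1: dist=11669.0 km, bearing=234.5°
Leg 2: dist=8860.9 km, bearing=333.9°
Leg 3: dist=12515.4 km, bearing=19.3°
Total: 33045.3 km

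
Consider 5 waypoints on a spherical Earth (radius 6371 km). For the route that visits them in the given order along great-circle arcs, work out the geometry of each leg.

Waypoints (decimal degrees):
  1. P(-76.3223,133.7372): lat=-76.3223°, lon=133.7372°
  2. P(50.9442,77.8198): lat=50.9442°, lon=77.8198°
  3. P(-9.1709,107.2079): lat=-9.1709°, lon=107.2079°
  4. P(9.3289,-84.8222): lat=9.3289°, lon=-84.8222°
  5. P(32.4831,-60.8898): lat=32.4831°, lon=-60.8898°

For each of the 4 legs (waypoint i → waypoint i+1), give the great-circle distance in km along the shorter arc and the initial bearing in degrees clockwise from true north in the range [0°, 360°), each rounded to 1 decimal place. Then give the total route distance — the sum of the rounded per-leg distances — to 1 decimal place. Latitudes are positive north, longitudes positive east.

Leg 1: dist=14693.9 km, bearing=315.3°
Leg 2: dist=7258.6 km, bearing=147.8°
Leg 3: dist=18694.7 km, bearing=88.3°
Leg 4: dist=3560.2 km, bearing=40.2°
Total: 44207.4 km

Leg 1: φ1=-1.3320754, φ2=0.8891440, Δφ=2.2212195, Δλ=-0.9759427 rad; a=sin²(Δφ/2)+cosφ1·cosφ2·sin²(Δλ/2)=0.8355100894; c=2·atan2(√a, √(1-a))=2.306380203; dist=6371·c=14693.948 ≈ 14693.9 km; running total=14693.9 km
Leg 1 bearing: y=sinΔλ·cosφ2=-0.52184898, x=cosφ1·sinφ2-sinφ1·cosφ2·cosΔλ=0.52669304; θ=atan2(y, x)=-44.7353° <0 so +360° → 315.2647° ≈ 315.3°
Leg 2: φ1=0.8891440, φ2=-0.1600624, Δφ=-1.0492064, Δλ=0.5129191 rad; a=sin²(Δφ/2)+cosφ1·cosφ2·sin²(Δλ/2)=0.2908926463; c=2·atan2(√a, √(1-a))=1.139317326; dist=6371·c=7258.591 ≈ 7258.6 km; running total=21952.5 km
Leg 2 bearing: y=sinΔλ·cosφ2=0.48445005, x=cosφ1·sinφ2-sinφ1·cosφ2·cosΔλ=-0.76837790; θ=atan2(y, x)=147.7692° ≈ 147.8°
Leg 3: φ1=-0.1600624, φ2=0.1628200, Δφ=0.3228824, Δλ=-3.3515575 rad; a=sin²(Δφ/2)+cosφ1·cosφ2·sin²(Δλ/2)=0.9893009598; c=2·atan2(√a, √(1-a))=2.934349648; dist=6371·c=18694.742 ≈ 18694.7 km; running total=40647.2 km
Leg 3 bearing: y=sinΔλ·cosφ2=0.20566891, x=cosφ1·sinφ2-sinφ1·cosφ2·cosΔλ=0.00621158; θ=atan2(y, x)=88.2701° ≈ 88.3°
Leg 4: φ1=0.1628200, φ2=0.5669370, Δφ=0.4041170, Δλ=0.4176992 rad; a=sin²(Δφ/2)+cosφ1·cosφ2·sin²(Δλ/2)=0.0760576496; c=2·atan2(√a, √(1-a))=0.558813625; dist=6371·c=3560.202 ≈ 3560.2 km; running total=44207.4 km
Leg 4 bearing: y=sinΔλ·cosφ2=0.34219320, x=cosφ1·sinφ2-sinφ1·cosφ2·cosΔλ=0.40496339; θ=atan2(y, x)=40.1977° ≈ 40.2°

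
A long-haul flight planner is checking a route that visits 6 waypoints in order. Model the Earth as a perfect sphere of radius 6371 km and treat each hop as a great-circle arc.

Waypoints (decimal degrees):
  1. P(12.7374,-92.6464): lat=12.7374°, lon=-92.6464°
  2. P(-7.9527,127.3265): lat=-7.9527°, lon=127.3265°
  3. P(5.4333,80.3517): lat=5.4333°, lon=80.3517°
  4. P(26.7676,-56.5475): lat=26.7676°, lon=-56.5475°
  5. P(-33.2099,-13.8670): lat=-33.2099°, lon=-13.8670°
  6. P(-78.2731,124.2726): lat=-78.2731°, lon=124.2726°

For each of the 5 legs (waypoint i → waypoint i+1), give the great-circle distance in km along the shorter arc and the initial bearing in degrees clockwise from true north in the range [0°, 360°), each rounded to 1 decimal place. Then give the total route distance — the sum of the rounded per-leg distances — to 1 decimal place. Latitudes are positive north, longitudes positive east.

Leg 1: dist=15614.7 km, bearing=272.9°
Leg 2: dist=5418.4 km, bearing=284.5°
Leg 3: dist=14157.9 km, bearing=309.9°
Leg 4: dist=8049.7 km, bearing=143.5°
Leg 5: dist=7318.7 km, bearing=171.4°
Total: 50559.4 km

Leg 1: φ1=0.2223096, φ2=-0.1388008, Δφ=-0.3611104, Δλ=3.8392514 rad; a=sin²(Δφ/2)+cosφ1·cosφ2·sin²(Δλ/2)=0.8854026711; c=2·atan2(√a, √(1-a))=2.450900647; dist=6371·c=15614.688 ≈ 15614.7 km; running total=15614.7 km
Leg 1 bearing: y=sinΔλ·cosφ2=-0.63624677, x=cosφ1·sinφ2-sinφ1·cosφ2·cosΔλ=0.03239100; θ=atan2(y, x)=-87.0856° <0 so +360° → 272.9144° ≈ 272.9°
Leg 2: φ1=-0.1388008, φ2=0.0948290, Δφ=0.2336298, Δλ=-0.8198649 rad; a=sin²(Δφ/2)+cosφ1·cosφ2·sin²(Δλ/2)=0.1701893691; c=2·atan2(√a, √(1-a))=0.850481588; dist=6371·c=5418.418 ≈ 5418.4 km; running total=21033.1 km
Leg 2 bearing: y=sinΔλ·cosφ2=-0.72776912, x=cosφ1·sinφ2-sinφ1·cosφ2·cosΔλ=0.18775488; θ=atan2(y, x)=-75.5339° <0 so +360° → 284.4661° ≈ 284.5°
Leg 3: φ1=0.0948290, φ2=0.4671828, Δφ=0.3723538, Δλ=-2.3893418 rad; a=sin²(Δφ/2)+cosφ1·cosφ2·sin²(Δλ/2)=0.8031683343; c=2·atan2(√a, √(1-a))=2.222242023; dist=6371·c=14157.904 ≈ 14157.9 km; running total=35191.0 km
Leg 3 bearing: y=sinΔλ·cosφ2=-0.61006370, x=cosφ1·sinφ2-sinφ1·cosφ2·cosΔλ=0.51007659; θ=atan2(y, x)=-50.1009° <0 so +360° → 309.8991° ≈ 309.9°
Leg 4: φ1=0.4671828, φ2=-0.5796221, Δφ=-1.0468049, Δλ=0.7449153 rad; a=sin²(Δφ/2)+cosφ1·cosφ2·sin²(Δλ/2)=0.3487548668; c=2·atan2(√a, √(1-a))=1.263492089; dist=6371·c=8049.708 ≈ 8049.7 km; running total=43240.7 km
Leg 4 bearing: y=sinΔλ·cosφ2=0.56718634, x=cosφ1·sinφ2-sinφ1·cosφ2·cosΔλ=-0.76602826; θ=atan2(y, x)=143.4828° ≈ 143.5°
Leg 5: φ1=-0.5796221, φ2=-1.3661233, Δφ=-0.7865012, Δλ=2.4109908 rad; a=sin²(Δφ/2)+cosφ1·cosφ2·sin²(Δλ/2)=0.2951866659; c=2·atan2(√a, √(1-a))=1.148751544; dist=6371·c=7318.696 ≈ 7318.7 km; running total=50559.4 km
Leg 5 bearing: y=sinΔλ·cosφ2=0.13563038, x=cosφ1·sinφ2-sinφ1·cosφ2·cosΔλ=-0.90211440; θ=atan2(y, x)=171.4498° ≈ 171.4°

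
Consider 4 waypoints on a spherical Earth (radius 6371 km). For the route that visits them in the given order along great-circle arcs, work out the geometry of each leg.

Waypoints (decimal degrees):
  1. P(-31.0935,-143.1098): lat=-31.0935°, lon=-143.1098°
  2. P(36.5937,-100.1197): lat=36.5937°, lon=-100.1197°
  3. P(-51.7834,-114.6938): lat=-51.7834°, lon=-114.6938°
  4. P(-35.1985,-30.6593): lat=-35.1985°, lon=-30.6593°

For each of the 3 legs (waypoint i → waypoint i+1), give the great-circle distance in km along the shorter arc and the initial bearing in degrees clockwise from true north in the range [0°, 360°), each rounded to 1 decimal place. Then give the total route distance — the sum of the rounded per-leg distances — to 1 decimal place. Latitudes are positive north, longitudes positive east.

Leg 1: dist=8756.9 km, bearing=33.9°
Leg 2: dist=9928.9 km, bearing=189.0°
Leg 3: dist=6631.8 km, bearing=109.6°
Total: 25317.6 km

Leg 1: φ1=-0.5426840, φ2=0.6386806, Δφ=1.1813645, Δλ=0.7503188 rad; a=sin²(Δφ/2)+cosφ1·cosφ2·sin²(Δλ/2)=0.4024791803; c=2·atan2(√a, √(1-a))=1.374496422; dist=6371·c=8756.917 ≈ 8756.9 km; running total=8756.9 km
Leg 1 bearing: y=sinΔλ·cosφ2=0.54746344, x=cosφ1·sinφ2-sinφ1·cosφ2·cosΔλ=0.81378286; θ=atan2(y, x)=33.9303° ≈ 33.9°
Leg 2: φ1=0.6386806, φ2=-0.9037908, Δφ=-1.5424714, Δλ=-0.2543660 rad; a=sin²(Δφ/2)+cosφ1·cosφ2·sin²(Δλ/2)=0.4938304507; c=2·atan2(√a, √(1-a))=1.558456915; dist=6371·c=9928.929 ≈ 9928.9 km; running total=18685.8 km
Leg 2 bearing: y=sinΔλ·cosφ2=-0.15566856, x=cosφ1·sinφ2-sinφ1·cosφ2·cosΔλ=-0.98773227; θ=atan2(y, x)=-171.0437° <0 so +360° → 188.9563° ≈ 189.0°
Leg 3: φ1=-0.9037908, φ2=-0.6143297, Δφ=0.2894611, Δλ=1.4666787 rad; a=sin²(Δφ/2)+cosφ1·cosφ2·sin²(Δλ/2)=0.2472939108; c=2·atan2(√a, √(1-a))=1.040936750; dist=6371·c=6631.808 ≈ 6631.8 km; running total=25317.6 km
Leg 3 bearing: y=sinΔλ·cosφ2=0.81273479, x=cosφ1·sinφ2-sinφ1·cosφ2·cosΔλ=-0.28986324; θ=atan2(y, x)=109.6289° ≈ 109.6°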